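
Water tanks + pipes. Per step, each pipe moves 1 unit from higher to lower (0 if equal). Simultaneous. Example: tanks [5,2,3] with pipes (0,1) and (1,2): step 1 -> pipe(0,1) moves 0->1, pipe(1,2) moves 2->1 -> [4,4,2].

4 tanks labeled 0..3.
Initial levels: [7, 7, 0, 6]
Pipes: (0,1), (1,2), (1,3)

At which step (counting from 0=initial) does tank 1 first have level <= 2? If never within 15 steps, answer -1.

Answer: -1

Derivation:
Step 1: flows [0=1,1->2,1->3] -> levels [7 5 1 7]
Step 2: flows [0->1,1->2,3->1] -> levels [6 6 2 6]
Step 3: flows [0=1,1->2,1=3] -> levels [6 5 3 6]
Step 4: flows [0->1,1->2,3->1] -> levels [5 6 4 5]
Step 5: flows [1->0,1->2,1->3] -> levels [6 3 5 6]
Step 6: flows [0->1,2->1,3->1] -> levels [5 6 4 5]
  -> period-2 cycle (repeats step 4); tank 1 never drops to <=2
Tank 1 never reaches <=2 within 15 steps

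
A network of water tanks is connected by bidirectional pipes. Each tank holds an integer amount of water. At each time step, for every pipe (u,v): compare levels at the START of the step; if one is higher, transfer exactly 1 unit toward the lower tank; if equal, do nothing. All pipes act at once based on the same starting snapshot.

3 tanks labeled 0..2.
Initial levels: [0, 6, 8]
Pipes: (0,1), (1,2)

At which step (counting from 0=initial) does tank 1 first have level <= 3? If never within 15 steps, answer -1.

Answer: -1

Derivation:
Step 1: flows [1->0,2->1] -> levels [1 6 7]
Step 2: flows [1->0,2->1] -> levels [2 6 6]
Step 3: flows [1->0,1=2] -> levels [3 5 6]
Step 4: flows [1->0,2->1] -> levels [4 5 5]
Step 5: flows [1->0,1=2] -> levels [5 4 5]
Step 6: flows [0->1,2->1] -> levels [4 6 4]
Step 7: flows [1->0,1->2] -> levels [5 4 5]
  -> period-2 cycle (repeats step 5); tank 1 never drops to <=3
Tank 1 never reaches <=3 within 15 steps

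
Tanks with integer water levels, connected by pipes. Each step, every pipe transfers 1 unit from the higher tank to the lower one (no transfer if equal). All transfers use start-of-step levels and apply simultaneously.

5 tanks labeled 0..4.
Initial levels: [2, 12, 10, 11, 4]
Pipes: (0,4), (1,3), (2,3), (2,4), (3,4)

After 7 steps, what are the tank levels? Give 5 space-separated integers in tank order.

Answer: 8 9 9 6 7

Derivation:
Step 1: flows [4->0,1->3,3->2,2->4,3->4] -> levels [3 11 10 10 5]
Step 2: flows [4->0,1->3,2=3,2->4,3->4] -> levels [4 10 9 10 6]
Step 3: flows [4->0,1=3,3->2,2->4,3->4] -> levels [5 10 9 8 7]
Step 4: flows [4->0,1->3,2->3,2->4,3->4] -> levels [6 9 7 9 8]
Step 5: flows [4->0,1=3,3->2,4->2,3->4] -> levels [7 9 9 7 7]
Step 6: flows [0=4,1->3,2->3,2->4,3=4] -> levels [7 8 7 9 8]
Step 7: flows [4->0,3->1,3->2,4->2,3->4] -> levels [8 9 9 6 7]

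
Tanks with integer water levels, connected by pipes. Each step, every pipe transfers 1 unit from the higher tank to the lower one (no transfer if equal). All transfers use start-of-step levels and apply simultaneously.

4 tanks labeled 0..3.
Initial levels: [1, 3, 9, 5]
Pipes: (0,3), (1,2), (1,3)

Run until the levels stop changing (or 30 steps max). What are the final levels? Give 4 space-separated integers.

Step 1: flows [3->0,2->1,3->1] -> levels [2 5 8 3]
Step 2: flows [3->0,2->1,1->3] -> levels [3 5 7 3]
Step 3: flows [0=3,2->1,1->3] -> levels [3 5 6 4]
Step 4: flows [3->0,2->1,1->3] -> levels [4 5 5 4]
Step 5: flows [0=3,1=2,1->3] -> levels [4 4 5 5]
Step 6: flows [3->0,2->1,3->1] -> levels [5 6 4 3]
Step 7: flows [0->3,1->2,1->3] -> levels [4 4 5 5]
  -> period-2 cycle: step 7 state = step 5 state; never stabilizes
  -> state at step 30: (30-5) mod 2 = 1, same as step 6 -> [5 6 4 3]

Answer: 5 6 4 3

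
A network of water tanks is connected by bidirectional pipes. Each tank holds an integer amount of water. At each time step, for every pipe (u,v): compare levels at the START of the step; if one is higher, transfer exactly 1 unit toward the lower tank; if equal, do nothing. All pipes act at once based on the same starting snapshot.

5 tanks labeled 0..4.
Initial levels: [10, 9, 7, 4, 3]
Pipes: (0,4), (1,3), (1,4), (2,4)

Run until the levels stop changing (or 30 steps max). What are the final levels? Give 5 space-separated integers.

Answer: 7 5 6 6 9

Derivation:
Step 1: flows [0->4,1->3,1->4,2->4] -> levels [9 7 6 5 6]
Step 2: flows [0->4,1->3,1->4,2=4] -> levels [8 5 6 6 8]
Step 3: flows [0=4,3->1,4->1,4->2] -> levels [8 7 7 5 6]
Step 4: flows [0->4,1->3,1->4,2->4] -> levels [7 5 6 6 9]
Step 5: flows [4->0,3->1,4->1,4->2] -> levels [8 7 7 5 6]
  -> period-2 cycle: step 5 state = step 3 state; never stabilizes
  -> state at step 30: (30-3) mod 2 = 1, same as step 4 -> [7 5 6 6 9]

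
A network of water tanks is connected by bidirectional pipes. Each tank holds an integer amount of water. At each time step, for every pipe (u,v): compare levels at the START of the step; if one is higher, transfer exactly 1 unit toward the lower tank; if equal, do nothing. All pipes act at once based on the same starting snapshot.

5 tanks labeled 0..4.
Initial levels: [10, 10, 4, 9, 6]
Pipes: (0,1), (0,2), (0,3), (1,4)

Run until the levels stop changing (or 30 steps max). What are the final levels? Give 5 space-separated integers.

Answer: 9 7 7 8 8

Derivation:
Step 1: flows [0=1,0->2,0->3,1->4] -> levels [8 9 5 10 7]
Step 2: flows [1->0,0->2,3->0,1->4] -> levels [9 7 6 9 8]
Step 3: flows [0->1,0->2,0=3,4->1] -> levels [7 9 7 9 7]
Step 4: flows [1->0,0=2,3->0,1->4] -> levels [9 7 7 8 8]
Step 5: flows [0->1,0->2,0->3,4->1] -> levels [6 9 8 9 7]
Step 6: flows [1->0,2->0,3->0,1->4] -> levels [9 7 7 8 8]
  -> period-2 cycle: step 6 state = step 4 state; never stabilizes
  -> state at step 30: (30-4) mod 2 = 0, same as step 4 -> [9 7 7 8 8]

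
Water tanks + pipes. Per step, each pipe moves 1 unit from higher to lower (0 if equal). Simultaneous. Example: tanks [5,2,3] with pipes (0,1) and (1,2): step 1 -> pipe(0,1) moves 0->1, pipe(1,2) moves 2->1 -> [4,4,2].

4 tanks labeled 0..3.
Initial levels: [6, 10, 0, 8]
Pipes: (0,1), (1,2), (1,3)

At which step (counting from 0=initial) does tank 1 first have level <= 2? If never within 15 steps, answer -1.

Step 1: flows [1->0,1->2,1->3] -> levels [7 7 1 9]
Step 2: flows [0=1,1->2,3->1] -> levels [7 7 2 8]
Step 3: flows [0=1,1->2,3->1] -> levels [7 7 3 7]
Step 4: flows [0=1,1->2,1=3] -> levels [7 6 4 7]
Step 5: flows [0->1,1->2,3->1] -> levels [6 7 5 6]
Step 6: flows [1->0,1->2,1->3] -> levels [7 4 6 7]
Step 7: flows [0->1,2->1,3->1] -> levels [6 7 5 6]
  -> period-2 cycle (repeats step 5); tank 1 never drops to <=2
Tank 1 never reaches <=2 within 15 steps

Answer: -1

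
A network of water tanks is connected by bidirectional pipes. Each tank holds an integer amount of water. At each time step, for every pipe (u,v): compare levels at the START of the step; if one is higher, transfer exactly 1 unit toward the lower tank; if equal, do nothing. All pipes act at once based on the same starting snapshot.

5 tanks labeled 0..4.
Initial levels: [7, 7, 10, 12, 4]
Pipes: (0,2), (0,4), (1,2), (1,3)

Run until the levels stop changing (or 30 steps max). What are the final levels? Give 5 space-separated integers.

Step 1: flows [2->0,0->4,2->1,3->1] -> levels [7 9 8 11 5]
Step 2: flows [2->0,0->4,1->2,3->1] -> levels [7 9 8 10 6]
Step 3: flows [2->0,0->4,1->2,3->1] -> levels [7 9 8 9 7]
Step 4: flows [2->0,0=4,1->2,1=3] -> levels [8 8 8 9 7]
Step 5: flows [0=2,0->4,1=2,3->1] -> levels [7 9 8 8 8]
Step 6: flows [2->0,4->0,1->2,1->3] -> levels [9 7 8 9 7]
Step 7: flows [0->2,0->4,2->1,3->1] -> levels [7 9 8 8 8]
  -> period-2 cycle: step 7 state = step 5 state; never stabilizes
  -> state at step 30: (30-5) mod 2 = 1, same as step 6 -> [9 7 8 9 7]

Answer: 9 7 8 9 7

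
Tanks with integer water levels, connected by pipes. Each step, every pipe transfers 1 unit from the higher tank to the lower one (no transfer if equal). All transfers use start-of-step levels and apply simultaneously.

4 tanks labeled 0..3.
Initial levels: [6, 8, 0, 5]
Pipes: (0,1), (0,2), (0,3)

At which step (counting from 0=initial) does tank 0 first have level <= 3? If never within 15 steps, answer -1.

Answer: -1

Derivation:
Step 1: flows [1->0,0->2,0->3] -> levels [5 7 1 6]
Step 2: flows [1->0,0->2,3->0] -> levels [6 6 2 5]
Step 3: flows [0=1,0->2,0->3] -> levels [4 6 3 6]
Step 4: flows [1->0,0->2,3->0] -> levels [5 5 4 5]
Step 5: flows [0=1,0->2,0=3] -> levels [4 5 5 5]
Step 6: flows [1->0,2->0,3->0] -> levels [7 4 4 4]
Step 7: flows [0->1,0->2,0->3] -> levels [4 5 5 5]
  -> period-2 cycle (repeats step 5); tank 0 never drops to <=3
Tank 0 never reaches <=3 within 15 steps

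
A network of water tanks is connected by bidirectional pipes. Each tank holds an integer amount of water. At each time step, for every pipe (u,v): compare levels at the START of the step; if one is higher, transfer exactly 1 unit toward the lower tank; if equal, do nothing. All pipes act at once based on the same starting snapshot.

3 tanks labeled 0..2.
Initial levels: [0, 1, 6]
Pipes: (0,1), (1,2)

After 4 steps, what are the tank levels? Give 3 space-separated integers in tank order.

Step 1: flows [1->0,2->1] -> levels [1 1 5]
Step 2: flows [0=1,2->1] -> levels [1 2 4]
Step 3: flows [1->0,2->1] -> levels [2 2 3]
Step 4: flows [0=1,2->1] -> levels [2 3 2]

Answer: 2 3 2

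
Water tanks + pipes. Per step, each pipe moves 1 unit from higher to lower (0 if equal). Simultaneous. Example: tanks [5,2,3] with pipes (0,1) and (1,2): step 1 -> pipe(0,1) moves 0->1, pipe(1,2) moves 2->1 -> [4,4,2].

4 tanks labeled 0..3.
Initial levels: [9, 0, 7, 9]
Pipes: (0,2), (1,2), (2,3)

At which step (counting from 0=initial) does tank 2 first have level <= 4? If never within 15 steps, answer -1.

Step 1: flows [0->2,2->1,3->2] -> levels [8 1 8 8]
Step 2: flows [0=2,2->1,2=3] -> levels [8 2 7 8]
Step 3: flows [0->2,2->1,3->2] -> levels [7 3 8 7]
Step 4: flows [2->0,2->1,2->3] -> levels [8 4 5 8]
Step 5: flows [0->2,2->1,3->2] -> levels [7 5 6 7]
Step 6: flows [0->2,2->1,3->2] -> levels [6 6 7 6]
Step 7: flows [2->0,2->1,2->3] -> levels [7 7 4 7]
Tank 2 first reaches <=4 at step 7

Answer: 7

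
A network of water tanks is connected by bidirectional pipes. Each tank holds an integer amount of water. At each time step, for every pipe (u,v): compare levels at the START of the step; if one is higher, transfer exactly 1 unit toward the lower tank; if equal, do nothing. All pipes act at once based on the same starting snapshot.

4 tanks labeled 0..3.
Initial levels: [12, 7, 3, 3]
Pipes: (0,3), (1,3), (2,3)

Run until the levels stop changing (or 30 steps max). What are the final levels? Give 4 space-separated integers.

Step 1: flows [0->3,1->3,2=3] -> levels [11 6 3 5]
Step 2: flows [0->3,1->3,3->2] -> levels [10 5 4 6]
Step 3: flows [0->3,3->1,3->2] -> levels [9 6 5 5]
Step 4: flows [0->3,1->3,2=3] -> levels [8 5 5 7]
Step 5: flows [0->3,3->1,3->2] -> levels [7 6 6 6]
Step 6: flows [0->3,1=3,2=3] -> levels [6 6 6 7]
Step 7: flows [3->0,3->1,3->2] -> levels [7 7 7 4]
Step 8: flows [0->3,1->3,2->3] -> levels [6 6 6 7]
  -> period-2 cycle: step 8 state = step 6 state; never stabilizes
  -> state at step 30: (30-6) mod 2 = 0, same as step 6 -> [6 6 6 7]

Answer: 6 6 6 7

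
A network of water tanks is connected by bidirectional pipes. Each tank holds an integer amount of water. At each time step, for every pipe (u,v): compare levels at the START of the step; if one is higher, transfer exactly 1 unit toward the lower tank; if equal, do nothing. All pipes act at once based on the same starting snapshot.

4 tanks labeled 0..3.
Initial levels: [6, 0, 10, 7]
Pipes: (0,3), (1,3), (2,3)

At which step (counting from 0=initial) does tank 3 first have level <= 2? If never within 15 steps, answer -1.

Step 1: flows [3->0,3->1,2->3] -> levels [7 1 9 6]
Step 2: flows [0->3,3->1,2->3] -> levels [6 2 8 7]
Step 3: flows [3->0,3->1,2->3] -> levels [7 3 7 6]
Step 4: flows [0->3,3->1,2->3] -> levels [6 4 6 7]
Step 5: flows [3->0,3->1,3->2] -> levels [7 5 7 4]
Step 6: flows [0->3,1->3,2->3] -> levels [6 4 6 7]
  -> period-2 cycle (repeats step 4); tank 3 never drops to <=2
Tank 3 never reaches <=2 within 15 steps

Answer: -1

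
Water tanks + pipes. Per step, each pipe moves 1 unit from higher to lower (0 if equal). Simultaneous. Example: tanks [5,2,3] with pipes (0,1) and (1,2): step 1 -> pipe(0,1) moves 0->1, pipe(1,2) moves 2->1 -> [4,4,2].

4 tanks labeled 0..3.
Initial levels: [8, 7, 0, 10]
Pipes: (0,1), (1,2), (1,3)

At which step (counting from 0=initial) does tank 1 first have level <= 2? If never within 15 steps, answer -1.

Step 1: flows [0->1,1->2,3->1] -> levels [7 8 1 9]
Step 2: flows [1->0,1->2,3->1] -> levels [8 7 2 8]
Step 3: flows [0->1,1->2,3->1] -> levels [7 8 3 7]
Step 4: flows [1->0,1->2,1->3] -> levels [8 5 4 8]
Step 5: flows [0->1,1->2,3->1] -> levels [7 6 5 7]
Step 6: flows [0->1,1->2,3->1] -> levels [6 7 6 6]
Step 7: flows [1->0,1->2,1->3] -> levels [7 4 7 7]
Step 8: flows [0->1,2->1,3->1] -> levels [6 7 6 6]
  -> period-2 cycle (repeats step 6); tank 1 never drops to <=2
Tank 1 never reaches <=2 within 15 steps

Answer: -1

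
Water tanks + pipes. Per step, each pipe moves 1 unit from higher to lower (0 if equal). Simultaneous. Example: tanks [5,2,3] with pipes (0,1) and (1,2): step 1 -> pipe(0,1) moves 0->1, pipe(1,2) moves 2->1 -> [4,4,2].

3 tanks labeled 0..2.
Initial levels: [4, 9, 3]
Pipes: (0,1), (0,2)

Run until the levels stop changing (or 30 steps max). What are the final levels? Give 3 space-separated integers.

Answer: 6 5 5

Derivation:
Step 1: flows [1->0,0->2] -> levels [4 8 4]
Step 2: flows [1->0,0=2] -> levels [5 7 4]
Step 3: flows [1->0,0->2] -> levels [5 6 5]
Step 4: flows [1->0,0=2] -> levels [6 5 5]
Step 5: flows [0->1,0->2] -> levels [4 6 6]
Step 6: flows [1->0,2->0] -> levels [6 5 5]
  -> period-2 cycle: step 6 state = step 4 state; never stabilizes
  -> state at step 30: (30-4) mod 2 = 0, same as step 4 -> [6 5 5]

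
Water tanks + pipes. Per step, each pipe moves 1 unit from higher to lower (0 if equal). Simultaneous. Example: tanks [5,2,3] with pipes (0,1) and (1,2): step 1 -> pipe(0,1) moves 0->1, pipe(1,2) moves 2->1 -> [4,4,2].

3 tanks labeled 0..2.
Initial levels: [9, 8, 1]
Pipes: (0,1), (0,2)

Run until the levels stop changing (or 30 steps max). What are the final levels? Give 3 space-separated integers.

Answer: 6 6 6

Derivation:
Step 1: flows [0->1,0->2] -> levels [7 9 2]
Step 2: flows [1->0,0->2] -> levels [7 8 3]
Step 3: flows [1->0,0->2] -> levels [7 7 4]
Step 4: flows [0=1,0->2] -> levels [6 7 5]
Step 5: flows [1->0,0->2] -> levels [6 6 6]
Step 6: flows [0=1,0=2] -> levels [6 6 6]
  -> stable (no change)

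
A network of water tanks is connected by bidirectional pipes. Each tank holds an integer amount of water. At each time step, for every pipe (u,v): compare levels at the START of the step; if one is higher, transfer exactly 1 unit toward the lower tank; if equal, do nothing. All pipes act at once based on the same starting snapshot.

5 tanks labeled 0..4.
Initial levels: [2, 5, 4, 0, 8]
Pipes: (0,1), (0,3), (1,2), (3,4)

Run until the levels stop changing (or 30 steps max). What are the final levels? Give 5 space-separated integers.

Answer: 5 2 4 3 5

Derivation:
Step 1: flows [1->0,0->3,1->2,4->3] -> levels [2 3 5 2 7]
Step 2: flows [1->0,0=3,2->1,4->3] -> levels [3 3 4 3 6]
Step 3: flows [0=1,0=3,2->1,4->3] -> levels [3 4 3 4 5]
Step 4: flows [1->0,3->0,1->2,4->3] -> levels [5 2 4 4 4]
Step 5: flows [0->1,0->3,2->1,3=4] -> levels [3 4 3 5 4]
Step 6: flows [1->0,3->0,1->2,3->4] -> levels [5 2 4 3 5]
Step 7: flows [0->1,0->3,2->1,4->3] -> levels [3 4 3 5 4]
  -> period-2 cycle: step 7 state = step 5 state; never stabilizes
  -> state at step 30: (30-5) mod 2 = 1, same as step 6 -> [5 2 4 3 5]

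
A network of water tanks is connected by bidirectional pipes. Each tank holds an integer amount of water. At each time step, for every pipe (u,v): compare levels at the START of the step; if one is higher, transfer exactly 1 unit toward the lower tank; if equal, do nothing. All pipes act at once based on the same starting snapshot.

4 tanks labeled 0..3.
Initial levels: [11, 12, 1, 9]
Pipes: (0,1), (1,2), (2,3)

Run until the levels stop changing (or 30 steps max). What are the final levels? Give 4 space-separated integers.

Step 1: flows [1->0,1->2,3->2] -> levels [12 10 3 8]
Step 2: flows [0->1,1->2,3->2] -> levels [11 10 5 7]
Step 3: flows [0->1,1->2,3->2] -> levels [10 10 7 6]
Step 4: flows [0=1,1->2,2->3] -> levels [10 9 7 7]
Step 5: flows [0->1,1->2,2=3] -> levels [9 9 8 7]
Step 6: flows [0=1,1->2,2->3] -> levels [9 8 8 8]
Step 7: flows [0->1,1=2,2=3] -> levels [8 9 8 8]
Step 8: flows [1->0,1->2,2=3] -> levels [9 7 9 8]
Step 9: flows [0->1,2->1,2->3] -> levels [8 9 7 9]
Step 10: flows [1->0,1->2,3->2] -> levels [9 7 9 8]
  -> period-2 cycle: step 10 state = step 8 state; never stabilizes
  -> state at step 30: (30-8) mod 2 = 0, same as step 8 -> [9 7 9 8]

Answer: 9 7 9 8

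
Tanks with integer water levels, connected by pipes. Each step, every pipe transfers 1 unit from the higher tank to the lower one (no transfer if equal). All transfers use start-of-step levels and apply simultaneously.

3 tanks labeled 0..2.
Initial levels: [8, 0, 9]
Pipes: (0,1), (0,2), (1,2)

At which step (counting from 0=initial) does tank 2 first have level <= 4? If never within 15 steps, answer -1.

Answer: -1

Derivation:
Step 1: flows [0->1,2->0,2->1] -> levels [8 2 7]
Step 2: flows [0->1,0->2,2->1] -> levels [6 4 7]
Step 3: flows [0->1,2->0,2->1] -> levels [6 6 5]
Step 4: flows [0=1,0->2,1->2] -> levels [5 5 7]
Step 5: flows [0=1,2->0,2->1] -> levels [6 6 5]
  -> period-2 cycle (repeats step 3); tank 2 never drops to <=4
Tank 2 never reaches <=4 within 15 steps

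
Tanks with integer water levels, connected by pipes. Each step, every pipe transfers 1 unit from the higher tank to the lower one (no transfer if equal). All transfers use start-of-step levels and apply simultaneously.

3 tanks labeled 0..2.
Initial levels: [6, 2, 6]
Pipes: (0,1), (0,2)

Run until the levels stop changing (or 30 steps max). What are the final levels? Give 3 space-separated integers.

Step 1: flows [0->1,0=2] -> levels [5 3 6]
Step 2: flows [0->1,2->0] -> levels [5 4 5]
Step 3: flows [0->1,0=2] -> levels [4 5 5]
Step 4: flows [1->0,2->0] -> levels [6 4 4]
Step 5: flows [0->1,0->2] -> levels [4 5 5]
  -> period-2 cycle: step 5 state = step 3 state; never stabilizes
  -> state at step 30: (30-3) mod 2 = 1, same as step 4 -> [6 4 4]

Answer: 6 4 4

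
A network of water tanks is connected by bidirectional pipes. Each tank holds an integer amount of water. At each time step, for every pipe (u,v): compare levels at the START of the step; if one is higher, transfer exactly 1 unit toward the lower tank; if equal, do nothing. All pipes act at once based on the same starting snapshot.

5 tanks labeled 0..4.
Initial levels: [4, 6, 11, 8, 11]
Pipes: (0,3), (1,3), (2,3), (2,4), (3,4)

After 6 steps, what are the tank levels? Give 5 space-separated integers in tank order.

Step 1: flows [3->0,3->1,2->3,2=4,4->3] -> levels [5 7 10 8 10]
Step 2: flows [3->0,3->1,2->3,2=4,4->3] -> levels [6 8 9 8 9]
Step 3: flows [3->0,1=3,2->3,2=4,4->3] -> levels [7 8 8 9 8]
Step 4: flows [3->0,3->1,3->2,2=4,3->4] -> levels [8 9 9 5 9]
Step 5: flows [0->3,1->3,2->3,2=4,4->3] -> levels [7 8 8 9 8]
  -> period-2 cycle: step 5 state = step 3 state
  -> state at step 6: (6-3) mod 2 = 1, same as step 4 -> [8 9 9 5 9]

Answer: 8 9 9 5 9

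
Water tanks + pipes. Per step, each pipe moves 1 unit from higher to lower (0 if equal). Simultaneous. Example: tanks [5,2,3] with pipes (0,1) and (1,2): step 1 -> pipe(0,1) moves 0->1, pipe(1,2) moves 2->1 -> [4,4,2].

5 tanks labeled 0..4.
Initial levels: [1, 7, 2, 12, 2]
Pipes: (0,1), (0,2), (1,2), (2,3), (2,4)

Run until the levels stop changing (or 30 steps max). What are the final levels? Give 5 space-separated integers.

Answer: 4 4 7 5 4

Derivation:
Step 1: flows [1->0,2->0,1->2,3->2,2=4] -> levels [3 5 3 11 2]
Step 2: flows [1->0,0=2,1->2,3->2,2->4] -> levels [4 3 4 10 3]
Step 3: flows [0->1,0=2,2->1,3->2,2->4] -> levels [3 5 3 9 4]
Step 4: flows [1->0,0=2,1->2,3->2,4->2] -> levels [4 3 6 8 3]
Step 5: flows [0->1,2->0,2->1,3->2,2->4] -> levels [4 5 4 7 4]
Step 6: flows [1->0,0=2,1->2,3->2,2=4] -> levels [5 3 6 6 4]
Step 7: flows [0->1,2->0,2->1,2=3,2->4] -> levels [5 5 3 6 5]
Step 8: flows [0=1,0->2,1->2,3->2,4->2] -> levels [4 4 7 5 4]
Step 9: flows [0=1,2->0,2->1,2->3,2->4] -> levels [5 5 3 6 5]
  -> period-2 cycle: step 9 state = step 7 state; never stabilizes
  -> state at step 30: (30-7) mod 2 = 1, same as step 8 -> [4 4 7 5 4]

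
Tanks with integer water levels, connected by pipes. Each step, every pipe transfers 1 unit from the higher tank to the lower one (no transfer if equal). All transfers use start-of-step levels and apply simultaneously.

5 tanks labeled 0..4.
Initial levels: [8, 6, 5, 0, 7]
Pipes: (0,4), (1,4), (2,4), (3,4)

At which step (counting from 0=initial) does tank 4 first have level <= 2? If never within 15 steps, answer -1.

Answer: -1

Derivation:
Step 1: flows [0->4,4->1,4->2,4->3] -> levels [7 7 6 1 5]
Step 2: flows [0->4,1->4,2->4,4->3] -> levels [6 6 5 2 7]
Step 3: flows [4->0,4->1,4->2,4->3] -> levels [7 7 6 3 3]
Step 4: flows [0->4,1->4,2->4,3=4] -> levels [6 6 5 3 6]
Step 5: flows [0=4,1=4,4->2,4->3] -> levels [6 6 6 4 4]
Step 6: flows [0->4,1->4,2->4,3=4] -> levels [5 5 5 4 7]
Step 7: flows [4->0,4->1,4->2,4->3] -> levels [6 6 6 5 3]
Step 8: flows [0->4,1->4,2->4,3->4] -> levels [5 5 5 4 7]
  -> period-2 cycle (repeats step 6); tank 4 never drops to <=2
Tank 4 never reaches <=2 within 15 steps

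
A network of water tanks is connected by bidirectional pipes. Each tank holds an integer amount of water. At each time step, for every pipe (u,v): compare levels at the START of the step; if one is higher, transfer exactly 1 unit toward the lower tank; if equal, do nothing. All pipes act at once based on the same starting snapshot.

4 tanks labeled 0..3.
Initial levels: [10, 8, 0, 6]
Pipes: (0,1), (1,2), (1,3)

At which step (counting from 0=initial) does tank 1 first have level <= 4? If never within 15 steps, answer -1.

Answer: 6

Derivation:
Step 1: flows [0->1,1->2,1->3] -> levels [9 7 1 7]
Step 2: flows [0->1,1->2,1=3] -> levels [8 7 2 7]
Step 3: flows [0->1,1->2,1=3] -> levels [7 7 3 7]
Step 4: flows [0=1,1->2,1=3] -> levels [7 6 4 7]
Step 5: flows [0->1,1->2,3->1] -> levels [6 7 5 6]
Step 6: flows [1->0,1->2,1->3] -> levels [7 4 6 7]
Tank 1 first reaches <=4 at step 6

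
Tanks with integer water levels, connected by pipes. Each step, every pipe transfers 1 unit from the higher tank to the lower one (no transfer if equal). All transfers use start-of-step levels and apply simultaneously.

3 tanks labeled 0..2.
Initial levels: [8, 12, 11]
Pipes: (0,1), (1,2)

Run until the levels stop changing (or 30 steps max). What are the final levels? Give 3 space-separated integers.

Answer: 11 9 11

Derivation:
Step 1: flows [1->0,1->2] -> levels [9 10 12]
Step 2: flows [1->0,2->1] -> levels [10 10 11]
Step 3: flows [0=1,2->1] -> levels [10 11 10]
Step 4: flows [1->0,1->2] -> levels [11 9 11]
Step 5: flows [0->1,2->1] -> levels [10 11 10]
  -> period-2 cycle: step 5 state = step 3 state; never stabilizes
  -> state at step 30: (30-3) mod 2 = 1, same as step 4 -> [11 9 11]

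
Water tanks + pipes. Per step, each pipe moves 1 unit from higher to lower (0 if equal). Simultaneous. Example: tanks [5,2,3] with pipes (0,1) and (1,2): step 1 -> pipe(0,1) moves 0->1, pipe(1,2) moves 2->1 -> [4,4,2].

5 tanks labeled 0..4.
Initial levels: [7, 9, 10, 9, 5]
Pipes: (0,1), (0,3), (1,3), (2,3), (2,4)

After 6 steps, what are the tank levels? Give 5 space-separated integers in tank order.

Answer: 9 9 8 7 7

Derivation:
Step 1: flows [1->0,3->0,1=3,2->3,2->4] -> levels [9 8 8 9 6]
Step 2: flows [0->1,0=3,3->1,3->2,2->4] -> levels [8 10 8 7 7]
Step 3: flows [1->0,0->3,1->3,2->3,2->4] -> levels [8 8 6 10 8]
Step 4: flows [0=1,3->0,3->1,3->2,4->2] -> levels [9 9 8 7 7]
Step 5: flows [0=1,0->3,1->3,2->3,2->4] -> levels [8 8 6 10 8]
  -> period-2 cycle: step 5 state = step 3 state
  -> state at step 6: (6-3) mod 2 = 1, same as step 4 -> [9 9 8 7 7]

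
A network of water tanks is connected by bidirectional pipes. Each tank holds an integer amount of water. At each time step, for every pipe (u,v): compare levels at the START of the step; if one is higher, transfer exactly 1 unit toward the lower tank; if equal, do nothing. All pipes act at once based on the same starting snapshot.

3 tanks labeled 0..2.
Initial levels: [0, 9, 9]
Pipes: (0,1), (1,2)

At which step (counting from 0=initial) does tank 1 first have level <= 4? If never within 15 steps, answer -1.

Answer: -1

Derivation:
Step 1: flows [1->0,1=2] -> levels [1 8 9]
Step 2: flows [1->0,2->1] -> levels [2 8 8]
Step 3: flows [1->0,1=2] -> levels [3 7 8]
Step 4: flows [1->0,2->1] -> levels [4 7 7]
Step 5: flows [1->0,1=2] -> levels [5 6 7]
Step 6: flows [1->0,2->1] -> levels [6 6 6]
Step 7: flows [0=1,1=2] -> levels [6 6 6]
  -> stable; tank 1 stays at 6 > 4
Tank 1 never reaches <=4 within 15 steps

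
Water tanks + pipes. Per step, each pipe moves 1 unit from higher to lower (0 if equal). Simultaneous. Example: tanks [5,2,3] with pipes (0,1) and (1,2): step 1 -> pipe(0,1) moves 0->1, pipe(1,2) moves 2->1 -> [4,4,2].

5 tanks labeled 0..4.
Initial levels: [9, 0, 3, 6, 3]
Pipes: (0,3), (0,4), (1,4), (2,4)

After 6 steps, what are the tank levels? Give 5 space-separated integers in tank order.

Step 1: flows [0->3,0->4,4->1,2=4] -> levels [7 1 3 7 3]
Step 2: flows [0=3,0->4,4->1,2=4] -> levels [6 2 3 7 3]
Step 3: flows [3->0,0->4,4->1,2=4] -> levels [6 3 3 6 3]
Step 4: flows [0=3,0->4,1=4,2=4] -> levels [5 3 3 6 4]
Step 5: flows [3->0,0->4,4->1,4->2] -> levels [5 4 4 5 3]
Step 6: flows [0=3,0->4,1->4,2->4] -> levels [4 3 3 5 6]

Answer: 4 3 3 5 6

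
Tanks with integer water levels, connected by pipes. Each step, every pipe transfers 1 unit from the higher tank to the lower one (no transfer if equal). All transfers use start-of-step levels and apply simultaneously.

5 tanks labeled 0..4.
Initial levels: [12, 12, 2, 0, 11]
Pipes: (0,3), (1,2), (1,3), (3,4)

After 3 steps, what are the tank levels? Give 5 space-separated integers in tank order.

Step 1: flows [0->3,1->2,1->3,4->3] -> levels [11 10 3 3 10]
Step 2: flows [0->3,1->2,1->3,4->3] -> levels [10 8 4 6 9]
Step 3: flows [0->3,1->2,1->3,4->3] -> levels [9 6 5 9 8]

Answer: 9 6 5 9 8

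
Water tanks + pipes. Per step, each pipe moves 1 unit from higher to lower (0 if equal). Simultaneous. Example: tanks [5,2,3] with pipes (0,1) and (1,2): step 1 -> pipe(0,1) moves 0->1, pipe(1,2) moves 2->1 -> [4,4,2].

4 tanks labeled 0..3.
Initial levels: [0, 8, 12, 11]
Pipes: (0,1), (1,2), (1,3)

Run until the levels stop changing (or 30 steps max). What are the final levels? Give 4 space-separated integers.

Step 1: flows [1->0,2->1,3->1] -> levels [1 9 11 10]
Step 2: flows [1->0,2->1,3->1] -> levels [2 10 10 9]
Step 3: flows [1->0,1=2,1->3] -> levels [3 8 10 10]
Step 4: flows [1->0,2->1,3->1] -> levels [4 9 9 9]
Step 5: flows [1->0,1=2,1=3] -> levels [5 8 9 9]
Step 6: flows [1->0,2->1,3->1] -> levels [6 9 8 8]
Step 7: flows [1->0,1->2,1->3] -> levels [7 6 9 9]
Step 8: flows [0->1,2->1,3->1] -> levels [6 9 8 8]
  -> period-2 cycle: step 8 state = step 6 state; never stabilizes
  -> state at step 30: (30-6) mod 2 = 0, same as step 6 -> [6 9 8 8]

Answer: 6 9 8 8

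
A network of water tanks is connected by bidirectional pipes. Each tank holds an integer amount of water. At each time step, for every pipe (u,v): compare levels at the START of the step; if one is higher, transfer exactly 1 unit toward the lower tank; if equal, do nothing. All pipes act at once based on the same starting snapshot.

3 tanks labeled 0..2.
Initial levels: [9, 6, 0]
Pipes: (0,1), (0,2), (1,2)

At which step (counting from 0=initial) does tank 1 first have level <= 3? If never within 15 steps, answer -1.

Answer: -1

Derivation:
Step 1: flows [0->1,0->2,1->2] -> levels [7 6 2]
Step 2: flows [0->1,0->2,1->2] -> levels [5 6 4]
Step 3: flows [1->0,0->2,1->2] -> levels [5 4 6]
Step 4: flows [0->1,2->0,2->1] -> levels [5 6 4]
  -> period-2 cycle (repeats step 2); tank 1 never drops to <=3
Tank 1 never reaches <=3 within 15 steps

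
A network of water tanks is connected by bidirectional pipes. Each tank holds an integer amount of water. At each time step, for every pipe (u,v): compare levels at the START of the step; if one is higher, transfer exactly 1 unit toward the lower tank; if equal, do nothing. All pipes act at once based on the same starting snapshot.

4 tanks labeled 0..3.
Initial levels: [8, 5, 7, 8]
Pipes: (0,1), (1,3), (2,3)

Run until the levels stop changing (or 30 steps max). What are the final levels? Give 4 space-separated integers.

Step 1: flows [0->1,3->1,3->2] -> levels [7 7 8 6]
Step 2: flows [0=1,1->3,2->3] -> levels [7 6 7 8]
Step 3: flows [0->1,3->1,3->2] -> levels [6 8 8 6]
Step 4: flows [1->0,1->3,2->3] -> levels [7 6 7 8]
  -> period-2 cycle: step 4 state = step 2 state; never stabilizes
  -> state at step 30: (30-2) mod 2 = 0, same as step 2 -> [7 6 7 8]

Answer: 7 6 7 8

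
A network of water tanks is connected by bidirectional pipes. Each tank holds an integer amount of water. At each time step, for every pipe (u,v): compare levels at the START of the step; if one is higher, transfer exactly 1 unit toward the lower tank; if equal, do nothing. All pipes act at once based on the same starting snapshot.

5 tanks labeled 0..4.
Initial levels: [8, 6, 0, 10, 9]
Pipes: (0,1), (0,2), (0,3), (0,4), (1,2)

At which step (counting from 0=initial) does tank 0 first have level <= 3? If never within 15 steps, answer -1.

Answer: -1

Derivation:
Step 1: flows [0->1,0->2,3->0,4->0,1->2] -> levels [8 6 2 9 8]
Step 2: flows [0->1,0->2,3->0,0=4,1->2] -> levels [7 6 4 8 8]
Step 3: flows [0->1,0->2,3->0,4->0,1->2] -> levels [7 6 6 7 7]
Step 4: flows [0->1,0->2,0=3,0=4,1=2] -> levels [5 7 7 7 7]
Step 5: flows [1->0,2->0,3->0,4->0,1=2] -> levels [9 6 6 6 6]
Step 6: flows [0->1,0->2,0->3,0->4,1=2] -> levels [5 7 7 7 7]
  -> period-2 cycle (repeats step 4); tank 0 never drops to <=3
Tank 0 never reaches <=3 within 15 steps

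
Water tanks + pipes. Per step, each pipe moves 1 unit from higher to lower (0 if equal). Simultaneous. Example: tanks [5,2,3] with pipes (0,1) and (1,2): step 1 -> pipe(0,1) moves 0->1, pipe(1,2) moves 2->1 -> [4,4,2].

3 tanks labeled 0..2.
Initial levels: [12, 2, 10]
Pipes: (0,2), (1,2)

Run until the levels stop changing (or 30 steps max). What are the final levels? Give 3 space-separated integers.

Step 1: flows [0->2,2->1] -> levels [11 3 10]
Step 2: flows [0->2,2->1] -> levels [10 4 10]
Step 3: flows [0=2,2->1] -> levels [10 5 9]
Step 4: flows [0->2,2->1] -> levels [9 6 9]
Step 5: flows [0=2,2->1] -> levels [9 7 8]
Step 6: flows [0->2,2->1] -> levels [8 8 8]
Step 7: flows [0=2,1=2] -> levels [8 8 8]
  -> stable (no change)

Answer: 8 8 8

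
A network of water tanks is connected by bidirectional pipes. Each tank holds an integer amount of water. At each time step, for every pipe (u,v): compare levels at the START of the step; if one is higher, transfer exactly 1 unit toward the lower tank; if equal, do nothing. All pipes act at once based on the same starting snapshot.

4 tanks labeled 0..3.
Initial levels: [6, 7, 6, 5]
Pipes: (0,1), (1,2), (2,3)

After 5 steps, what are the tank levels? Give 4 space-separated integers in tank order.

Step 1: flows [1->0,1->2,2->3] -> levels [7 5 6 6]
Step 2: flows [0->1,2->1,2=3] -> levels [6 7 5 6]
Step 3: flows [1->0,1->2,3->2] -> levels [7 5 7 5]
Step 4: flows [0->1,2->1,2->3] -> levels [6 7 5 6]
  -> period-2 cycle: step 4 state = step 2 state
  -> state at step 5: (5-2) mod 2 = 1, same as step 3 -> [7 5 7 5]

Answer: 7 5 7 5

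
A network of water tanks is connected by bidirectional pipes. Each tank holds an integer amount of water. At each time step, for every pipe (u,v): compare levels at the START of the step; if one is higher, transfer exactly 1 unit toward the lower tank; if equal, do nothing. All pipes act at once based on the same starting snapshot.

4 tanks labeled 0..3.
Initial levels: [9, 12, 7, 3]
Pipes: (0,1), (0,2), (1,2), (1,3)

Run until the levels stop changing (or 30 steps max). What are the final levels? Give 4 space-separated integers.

Answer: 9 6 9 7

Derivation:
Step 1: flows [1->0,0->2,1->2,1->3] -> levels [9 9 9 4]
Step 2: flows [0=1,0=2,1=2,1->3] -> levels [9 8 9 5]
Step 3: flows [0->1,0=2,2->1,1->3] -> levels [8 9 8 6]
Step 4: flows [1->0,0=2,1->2,1->3] -> levels [9 6 9 7]
Step 5: flows [0->1,0=2,2->1,3->1] -> levels [8 9 8 6]
  -> period-2 cycle: step 5 state = step 3 state; never stabilizes
  -> state at step 30: (30-3) mod 2 = 1, same as step 4 -> [9 6 9 7]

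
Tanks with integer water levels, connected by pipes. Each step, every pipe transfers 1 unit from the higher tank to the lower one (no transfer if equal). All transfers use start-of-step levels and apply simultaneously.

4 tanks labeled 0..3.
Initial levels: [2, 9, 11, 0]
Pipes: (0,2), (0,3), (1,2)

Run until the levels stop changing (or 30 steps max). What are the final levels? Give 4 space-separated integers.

Step 1: flows [2->0,0->3,2->1] -> levels [2 10 9 1]
Step 2: flows [2->0,0->3,1->2] -> levels [2 9 9 2]
Step 3: flows [2->0,0=3,1=2] -> levels [3 9 8 2]
Step 4: flows [2->0,0->3,1->2] -> levels [3 8 8 3]
Step 5: flows [2->0,0=3,1=2] -> levels [4 8 7 3]
Step 6: flows [2->0,0->3,1->2] -> levels [4 7 7 4]
Step 7: flows [2->0,0=3,1=2] -> levels [5 7 6 4]
Step 8: flows [2->0,0->3,1->2] -> levels [5 6 6 5]
Step 9: flows [2->0,0=3,1=2] -> levels [6 6 5 5]
Step 10: flows [0->2,0->3,1->2] -> levels [4 5 7 6]
Step 11: flows [2->0,3->0,2->1] -> levels [6 6 5 5]
  -> period-2 cycle: step 11 state = step 9 state; never stabilizes
  -> state at step 30: (30-9) mod 2 = 1, same as step 10 -> [4 5 7 6]

Answer: 4 5 7 6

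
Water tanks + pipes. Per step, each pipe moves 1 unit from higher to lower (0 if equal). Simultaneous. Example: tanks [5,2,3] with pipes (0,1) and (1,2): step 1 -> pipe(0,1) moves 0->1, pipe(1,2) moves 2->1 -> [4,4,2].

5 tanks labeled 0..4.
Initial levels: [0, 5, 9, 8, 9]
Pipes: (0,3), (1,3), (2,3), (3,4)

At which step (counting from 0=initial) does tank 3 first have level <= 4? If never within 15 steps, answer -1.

Step 1: flows [3->0,3->1,2->3,4->3] -> levels [1 6 8 8 8]
Step 2: flows [3->0,3->1,2=3,3=4] -> levels [2 7 8 6 8]
Step 3: flows [3->0,1->3,2->3,4->3] -> levels [3 6 7 8 7]
Step 4: flows [3->0,3->1,3->2,3->4] -> levels [4 7 8 4 8]
Tank 3 first reaches <=4 at step 4

Answer: 4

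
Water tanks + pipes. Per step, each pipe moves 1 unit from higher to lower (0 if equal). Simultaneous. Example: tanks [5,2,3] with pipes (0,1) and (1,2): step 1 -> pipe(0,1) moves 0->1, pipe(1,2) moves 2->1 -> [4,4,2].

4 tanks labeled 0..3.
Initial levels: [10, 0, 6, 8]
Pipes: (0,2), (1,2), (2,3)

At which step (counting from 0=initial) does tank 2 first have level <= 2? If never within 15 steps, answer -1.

Answer: -1

Derivation:
Step 1: flows [0->2,2->1,3->2] -> levels [9 1 7 7]
Step 2: flows [0->2,2->1,2=3] -> levels [8 2 7 7]
Step 3: flows [0->2,2->1,2=3] -> levels [7 3 7 7]
Step 4: flows [0=2,2->1,2=3] -> levels [7 4 6 7]
Step 5: flows [0->2,2->1,3->2] -> levels [6 5 7 6]
Step 6: flows [2->0,2->1,2->3] -> levels [7 6 4 7]
Step 7: flows [0->2,1->2,3->2] -> levels [6 5 7 6]
  -> period-2 cycle (repeats step 5); tank 2 never drops to <=2
Tank 2 never reaches <=2 within 15 steps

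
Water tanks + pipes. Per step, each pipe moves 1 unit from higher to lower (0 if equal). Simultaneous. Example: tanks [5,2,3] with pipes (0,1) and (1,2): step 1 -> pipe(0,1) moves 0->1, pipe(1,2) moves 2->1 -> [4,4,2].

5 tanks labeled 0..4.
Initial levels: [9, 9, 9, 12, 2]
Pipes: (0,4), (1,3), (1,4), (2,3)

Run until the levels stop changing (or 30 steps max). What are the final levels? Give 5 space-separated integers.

Step 1: flows [0->4,3->1,1->4,3->2] -> levels [8 9 10 10 4]
Step 2: flows [0->4,3->1,1->4,2=3] -> levels [7 9 10 9 6]
Step 3: flows [0->4,1=3,1->4,2->3] -> levels [6 8 9 10 8]
Step 4: flows [4->0,3->1,1=4,3->2] -> levels [7 9 10 8 7]
Step 5: flows [0=4,1->3,1->4,2->3] -> levels [7 7 9 10 8]
Step 6: flows [4->0,3->1,4->1,3->2] -> levels [8 9 10 8 6]
Step 7: flows [0->4,1->3,1->4,2->3] -> levels [7 7 9 10 8]
  -> period-2 cycle: step 7 state = step 5 state; never stabilizes
  -> state at step 30: (30-5) mod 2 = 1, same as step 6 -> [8 9 10 8 6]

Answer: 8 9 10 8 6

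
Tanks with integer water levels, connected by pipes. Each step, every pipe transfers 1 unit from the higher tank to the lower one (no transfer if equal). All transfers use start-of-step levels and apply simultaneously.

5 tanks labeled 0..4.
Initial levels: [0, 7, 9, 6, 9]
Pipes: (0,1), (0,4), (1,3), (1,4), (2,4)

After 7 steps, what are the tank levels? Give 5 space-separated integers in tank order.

Step 1: flows [1->0,4->0,1->3,4->1,2=4] -> levels [2 6 9 7 7]
Step 2: flows [1->0,4->0,3->1,4->1,2->4] -> levels [4 7 8 6 6]
Step 3: flows [1->0,4->0,1->3,1->4,2->4] -> levels [6 4 7 7 7]
Step 4: flows [0->1,4->0,3->1,4->1,2=4] -> levels [6 7 7 6 5]
Step 5: flows [1->0,0->4,1->3,1->4,2->4] -> levels [6 4 6 7 8]
Step 6: flows [0->1,4->0,3->1,4->1,4->2] -> levels [6 7 7 6 5]
  -> period-2 cycle: step 6 state = step 4 state
  -> state at step 7: (7-4) mod 2 = 1, same as step 5 -> [6 4 6 7 8]

Answer: 6 4 6 7 8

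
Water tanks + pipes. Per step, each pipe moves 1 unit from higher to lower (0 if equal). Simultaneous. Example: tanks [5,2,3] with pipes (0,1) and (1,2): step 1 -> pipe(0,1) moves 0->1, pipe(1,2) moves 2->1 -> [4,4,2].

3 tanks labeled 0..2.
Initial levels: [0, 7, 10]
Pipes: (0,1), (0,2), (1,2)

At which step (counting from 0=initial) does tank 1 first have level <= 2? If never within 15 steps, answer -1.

Step 1: flows [1->0,2->0,2->1] -> levels [2 7 8]
Step 2: flows [1->0,2->0,2->1] -> levels [4 7 6]
Step 3: flows [1->0,2->0,1->2] -> levels [6 5 6]
Step 4: flows [0->1,0=2,2->1] -> levels [5 7 5]
Step 5: flows [1->0,0=2,1->2] -> levels [6 5 6]
  -> period-2 cycle (repeats step 3); tank 1 never drops to <=2
Tank 1 never reaches <=2 within 15 steps

Answer: -1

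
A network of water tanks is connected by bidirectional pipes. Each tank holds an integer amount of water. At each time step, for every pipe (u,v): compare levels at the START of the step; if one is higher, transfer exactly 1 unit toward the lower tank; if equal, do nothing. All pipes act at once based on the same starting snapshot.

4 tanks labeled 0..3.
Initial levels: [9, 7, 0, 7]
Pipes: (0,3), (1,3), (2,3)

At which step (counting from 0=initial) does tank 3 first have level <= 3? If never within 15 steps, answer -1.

Step 1: flows [0->3,1=3,3->2] -> levels [8 7 1 7]
Step 2: flows [0->3,1=3,3->2] -> levels [7 7 2 7]
Step 3: flows [0=3,1=3,3->2] -> levels [7 7 3 6]
Step 4: flows [0->3,1->3,3->2] -> levels [6 6 4 7]
Step 5: flows [3->0,3->1,3->2] -> levels [7 7 5 4]
Step 6: flows [0->3,1->3,2->3] -> levels [6 6 4 7]
  -> period-2 cycle (repeats step 4); tank 3 never drops to <=3
Tank 3 never reaches <=3 within 15 steps

Answer: -1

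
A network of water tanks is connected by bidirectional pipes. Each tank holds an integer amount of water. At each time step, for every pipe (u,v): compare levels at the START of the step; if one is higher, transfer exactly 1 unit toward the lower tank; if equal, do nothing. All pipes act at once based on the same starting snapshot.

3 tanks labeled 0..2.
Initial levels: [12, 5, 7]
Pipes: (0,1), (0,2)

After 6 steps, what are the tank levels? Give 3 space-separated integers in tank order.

Step 1: flows [0->1,0->2] -> levels [10 6 8]
Step 2: flows [0->1,0->2] -> levels [8 7 9]
Step 3: flows [0->1,2->0] -> levels [8 8 8]
Step 4: flows [0=1,0=2] -> levels [8 8 8]
  -> stable; steps 5..6 unchanged -> [8 8 8]

Answer: 8 8 8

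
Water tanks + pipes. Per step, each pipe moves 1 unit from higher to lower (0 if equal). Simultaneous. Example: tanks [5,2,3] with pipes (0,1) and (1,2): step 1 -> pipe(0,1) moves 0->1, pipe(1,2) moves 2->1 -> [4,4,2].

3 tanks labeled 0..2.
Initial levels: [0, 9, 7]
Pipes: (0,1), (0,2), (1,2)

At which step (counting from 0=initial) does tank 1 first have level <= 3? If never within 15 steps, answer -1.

Answer: -1

Derivation:
Step 1: flows [1->0,2->0,1->2] -> levels [2 7 7]
Step 2: flows [1->0,2->0,1=2] -> levels [4 6 6]
Step 3: flows [1->0,2->0,1=2] -> levels [6 5 5]
Step 4: flows [0->1,0->2,1=2] -> levels [4 6 6]
  -> period-2 cycle (repeats step 2); tank 1 never drops to <=3
Tank 1 never reaches <=3 within 15 steps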